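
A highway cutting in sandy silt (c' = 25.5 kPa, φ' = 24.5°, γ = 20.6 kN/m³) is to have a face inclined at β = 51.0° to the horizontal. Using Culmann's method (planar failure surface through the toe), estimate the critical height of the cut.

H_c = 33.33 m

Culmann's analysis gives the critical failure plane at α_cr = (β + φ')/2 = (51.0 + 24.5)/2 = 37.8°, and the critical height
H_c = (4c'/γ) · sinβ cosφ' / [1 − cos(β − φ')]
    = (4·25.5/20.6) · sin51.0°·cos24.5° / [1 − cos(26.5°)]
    = 4.951 · 0.7771·0.9100 / [1 − 0.8949]
    = 4.951 · 0.7072 / 0.1051
    = 33.33 m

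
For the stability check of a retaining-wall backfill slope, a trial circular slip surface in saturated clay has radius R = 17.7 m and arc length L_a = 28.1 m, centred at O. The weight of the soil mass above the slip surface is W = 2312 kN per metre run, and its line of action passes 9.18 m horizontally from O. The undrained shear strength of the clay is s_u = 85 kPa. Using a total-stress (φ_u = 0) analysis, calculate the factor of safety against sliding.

FS = 1.99

Taking moments about the centre O, the resisting moment is provided by the undrained shear strength acting along the arc:
M_R = s_u·L_a·R = 85·28.10·17.7 = 42276.4 kN·m/m
M_D = W·d = 2312·9.18 = 21224.2 kN·m/m
FS = M_R / M_D = 42276.4 / 21224.2 = 1.992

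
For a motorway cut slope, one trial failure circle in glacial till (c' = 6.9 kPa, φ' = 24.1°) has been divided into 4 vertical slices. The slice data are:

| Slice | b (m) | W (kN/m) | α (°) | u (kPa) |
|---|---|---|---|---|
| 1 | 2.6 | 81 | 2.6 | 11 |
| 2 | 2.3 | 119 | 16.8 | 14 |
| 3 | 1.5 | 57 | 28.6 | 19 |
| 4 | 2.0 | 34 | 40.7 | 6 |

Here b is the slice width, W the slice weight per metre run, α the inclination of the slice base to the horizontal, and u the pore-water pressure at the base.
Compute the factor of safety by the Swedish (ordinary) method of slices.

Ordinary method of slices: FS = Σ[c'·Δl_i + (W_i cosα_i − u_i·Δl_i)·tanφ'] / Σ W_i sinα_i, with Δl_i = b_i / cosα_i.
Slice 1: Δl = 2.6/cos2.6° = 2.603 m; N'_1 = 81·cos2.6° − 11·2.603 = 52.3; c'Δl = 17.96; W sinα = 3.7
Slice 2: Δl = 2.3/cos16.8° = 2.403 m; N'_2 = 119·cos16.8° − 14·2.403 = 80.3; c'Δl = 16.58; W sinα = 34.4
Slice 3: Δl = 1.5/cos28.6° = 1.708 m; N'_3 = 57·cos28.6° − 19·1.708 = 17.6; c'Δl = 11.79; W sinα = 27.3
Slice 4: Δl = 2.0/cos40.7° = 2.638 m; N'_4 = 34·cos40.7° − 6·2.638 = 9.9; c'Δl = 18.20; W sinα = 22.2
Σc'Δl = 64.5 kN/m; ΣN' = 160.1 kN/m; ΣW sinα = 87.5 kN/m
Resisting = 64.5 + 160.1·tan24.1° = 64.5 + 71.6 = 136.1 kN/m
FS = 136.1 / 87.5 = 1.555

FS = 1.56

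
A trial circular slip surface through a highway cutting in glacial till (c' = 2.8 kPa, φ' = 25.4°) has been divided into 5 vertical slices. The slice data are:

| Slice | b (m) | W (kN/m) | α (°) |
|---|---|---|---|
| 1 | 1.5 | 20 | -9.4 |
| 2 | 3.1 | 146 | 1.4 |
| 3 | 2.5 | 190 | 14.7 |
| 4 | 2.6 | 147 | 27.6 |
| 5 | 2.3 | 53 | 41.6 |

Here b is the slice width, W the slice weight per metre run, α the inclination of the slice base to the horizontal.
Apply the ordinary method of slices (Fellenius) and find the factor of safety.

FS = 1.87

Ordinary method of slices: FS = Σ[c'·Δl_i + (W_i cosα_i)·tanφ'] / Σ W_i sinα_i, with Δl_i = b_i / cosα_i.
Slice 1: Δl = 1.5/cos(-9.4°) = 1.520 m; N'_1 = 20·cos(-9.4°) = 19.7; c'Δl = 4.26; W sinα = -3.3
Slice 2: Δl = 3.1/cos1.4° = 3.101 m; N'_2 = 146·cos1.4° = 146.0; c'Δl = 8.68; W sinα = 3.6
Slice 3: Δl = 2.5/cos14.7° = 2.585 m; N'_3 = 190·cos14.7° = 183.8; c'Δl = 7.24; W sinα = 48.2
Slice 4: Δl = 2.6/cos27.6° = 2.934 m; N'_4 = 147·cos27.6° = 130.3; c'Δl = 8.21; W sinα = 68.1
Slice 5: Δl = 2.3/cos41.6° = 3.076 m; N'_5 = 53·cos41.6° = 39.6; c'Δl = 8.61; W sinα = 35.2
Σc'Δl = 37.0 kN/m; ΣN' = 519.4 kN/m; ΣW sinα = 151.8 kN/m
Resisting = 37.0 + 519.4·tan25.4° = 37.0 + 246.6 = 283.6 kN/m
FS = 283.6 / 151.8 = 1.868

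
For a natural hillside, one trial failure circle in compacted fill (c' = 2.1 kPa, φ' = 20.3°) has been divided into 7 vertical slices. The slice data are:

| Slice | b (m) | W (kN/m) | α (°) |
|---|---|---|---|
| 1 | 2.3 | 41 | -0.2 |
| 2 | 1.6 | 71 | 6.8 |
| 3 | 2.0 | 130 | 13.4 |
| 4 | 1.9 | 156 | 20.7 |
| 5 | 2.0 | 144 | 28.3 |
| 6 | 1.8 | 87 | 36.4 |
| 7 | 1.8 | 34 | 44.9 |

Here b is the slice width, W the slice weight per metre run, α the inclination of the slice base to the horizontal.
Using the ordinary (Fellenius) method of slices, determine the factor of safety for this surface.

FS = 1.08

Ordinary method of slices: FS = Σ[c'·Δl_i + (W_i cosα_i)·tanφ'] / Σ W_i sinα_i, with Δl_i = b_i / cosα_i.
Slice 1: Δl = 2.3/cos(-0.2°) = 2.300 m; N'_1 = 41·cos(-0.2°) = 41.0; c'Δl = 4.83; W sinα = -0.1
Slice 2: Δl = 1.6/cos6.8° = 1.611 m; N'_2 = 71·cos6.8° = 70.5; c'Δl = 3.38; W sinα = 8.4
Slice 3: Δl = 2.0/cos13.4° = 2.056 m; N'_3 = 130·cos13.4° = 126.5; c'Δl = 4.32; W sinα = 30.1
Slice 4: Δl = 1.9/cos20.7° = 2.031 m; N'_4 = 156·cos20.7° = 145.9; c'Δl = 4.27; W sinα = 55.1
Slice 5: Δl = 2.0/cos28.3° = 2.271 m; N'_5 = 144·cos28.3° = 126.8; c'Δl = 4.77; W sinα = 68.3
Slice 6: Δl = 1.8/cos36.4° = 2.236 m; N'_6 = 87·cos36.4° = 70.0; c'Δl = 4.70; W sinα = 51.6
Slice 7: Δl = 1.8/cos44.9° = 2.541 m; N'_7 = 34·cos44.9° = 24.1; c'Δl = 5.34; W sinα = 24.0
Σc'Δl = 31.6 kN/m; ΣN' = 604.8 kN/m; ΣW sinα = 237.4 kN/m
Resisting = 31.6 + 604.8·tan20.3° = 31.6 + 223.7 = 255.3 kN/m
FS = 255.3 / 237.4 = 1.075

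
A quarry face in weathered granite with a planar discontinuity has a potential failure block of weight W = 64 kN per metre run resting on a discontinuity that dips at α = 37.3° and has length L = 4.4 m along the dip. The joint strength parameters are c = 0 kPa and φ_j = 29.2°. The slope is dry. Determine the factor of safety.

Resolving the block weight along and normal to the plane and applying the Mohr–Coulomb strength on the joint:
N' = W cosα = 64·cos37.3° = 50.9 kN/m
Driving force T = W sinα = 64·sin37.3° = 38.8 kN/m
Resisting force R = c·L + N'·tanφ_j = 0·4.4 + 50.9·tan29.2° = 0.0 + 28.5 = 28.5 kN/m
FS = R / T = 28.5 / 38.8 = 0.734

FS = 0.73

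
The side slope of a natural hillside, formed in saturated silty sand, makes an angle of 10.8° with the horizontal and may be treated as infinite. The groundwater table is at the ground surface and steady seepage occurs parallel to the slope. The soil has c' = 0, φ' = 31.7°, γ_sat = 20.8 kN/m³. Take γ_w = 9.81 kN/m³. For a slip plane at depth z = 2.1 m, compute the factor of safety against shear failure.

With seepage parallel to the slope and the water table at the surface, the effective normal stress on the slip plane uses the buoyant unit weight γ' = γ_sat − γ_w while the driving shear stress uses γ_sat:
FS = [c' + γ' z cos²β tanφ'] / [γ_sat z sinβ cosβ]
(For c' = 0 this reduces to FS = (γ'/γ_sat)·tanφ'/tanβ.)
γ' = 20.8 − 9.81 = 10.99 kN/m³
Numerator = 0.0 + 10.99·2.1·cos²10.8°·tan31.7° = 0.0 + 10.99·2.1·0.9649·0.6176 = 13.753 kPa
Denominator = 20.8·2.1·sin10.8°·cos10.8° = 20.8·2.1·0.1874·0.9823 = 8.040 kPa
FS = 13.753 / 8.040 = 1.711

FS = 1.71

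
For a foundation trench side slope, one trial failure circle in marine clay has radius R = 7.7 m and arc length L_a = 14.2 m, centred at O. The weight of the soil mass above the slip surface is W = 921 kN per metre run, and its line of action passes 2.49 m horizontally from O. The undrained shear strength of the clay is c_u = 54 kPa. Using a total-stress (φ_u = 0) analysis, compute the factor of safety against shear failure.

FS = 2.57

Taking moments about the centre O, the resisting moment is provided by the undrained shear strength acting along the arc:
M_R = c_u·L_a·R = 54·14.20·7.7 = 5904.4 kN·m/m
M_D = W·d = 921·2.49 = 2293.3 kN·m/m
FS = M_R / M_D = 5904.4 / 2293.3 = 2.575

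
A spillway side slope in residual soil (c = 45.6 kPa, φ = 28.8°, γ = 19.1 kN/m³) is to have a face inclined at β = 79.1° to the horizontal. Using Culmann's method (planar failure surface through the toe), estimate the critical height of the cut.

Culmann's analysis gives the critical failure plane at α_cr = (β + φ)/2 = (79.1 + 28.8)/2 = 53.9°, and the critical height
H_c = (4c/γ) · sinβ cosφ / [1 − cos(β − φ)]
    = (4·45.6/19.1) · sin79.1°·cos28.8° / [1 − cos(50.3°)]
    = 9.550 · 0.9820·0.8763 / [1 − 0.6388]
    = 9.550 · 0.8605 / 0.3612
    = 22.75 m

H_c = 22.75 m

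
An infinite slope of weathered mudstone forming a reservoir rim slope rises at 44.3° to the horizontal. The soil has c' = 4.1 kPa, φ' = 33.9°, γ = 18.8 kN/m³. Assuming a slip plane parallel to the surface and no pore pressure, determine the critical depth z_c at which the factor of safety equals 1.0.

z_c = 1.40 m

Setting FS = 1.00 in FS = [c' + γz cos²β tanφ'] / [γz sinβ cosβ] and solving for z:
z = c' / [γ cosβ (FS·sinβ − cosβ·tanφ')]
  = 4.1 / [18.8·cos44.3°·(1.00·sin44.3° − cos44.3°·tan33.9°)]
  = 4.1 / [18.8·0.7157·(1.00·0.6984 − 0.7157·0.6720)]
  = 4.1 / 2.9263 = 1.401 m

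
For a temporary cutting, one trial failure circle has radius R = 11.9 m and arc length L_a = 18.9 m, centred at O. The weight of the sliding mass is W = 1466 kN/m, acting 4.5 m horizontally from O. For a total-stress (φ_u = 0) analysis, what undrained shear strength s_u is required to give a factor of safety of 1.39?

FS = s_u·L_a·R / (W·d), so s_u = FS·W·d / (L_a·R).
s_u = 1.39·1466·4.5 / (18.90·11.9) = 9169.8 / 224.91 = 40.77 kPa

s_u = 40.8 kPa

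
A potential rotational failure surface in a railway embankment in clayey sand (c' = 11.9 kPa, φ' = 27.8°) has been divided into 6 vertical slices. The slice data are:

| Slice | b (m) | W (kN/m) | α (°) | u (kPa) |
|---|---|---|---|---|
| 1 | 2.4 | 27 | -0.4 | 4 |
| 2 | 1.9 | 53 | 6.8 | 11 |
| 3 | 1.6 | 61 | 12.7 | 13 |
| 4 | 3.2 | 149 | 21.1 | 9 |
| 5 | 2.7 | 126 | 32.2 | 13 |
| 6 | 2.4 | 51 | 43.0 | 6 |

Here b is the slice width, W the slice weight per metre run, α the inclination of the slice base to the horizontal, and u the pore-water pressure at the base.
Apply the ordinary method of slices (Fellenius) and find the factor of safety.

Ordinary method of slices: FS = Σ[c'·Δl_i + (W_i cosα_i − u_i·Δl_i)·tanφ'] / Σ W_i sinα_i, with Δl_i = b_i / cosα_i.
Slice 1: Δl = 2.4/cos(-0.4°) = 2.400 m; N'_1 = 27·cos(-0.4°) − 4·2.400 = 17.4; c'Δl = 28.56; W sinα = -0.2
Slice 2: Δl = 1.9/cos6.8° = 1.913 m; N'_2 = 53·cos6.8° − 11·1.913 = 31.6; c'Δl = 22.77; W sinα = 6.3
Slice 3: Δl = 1.6/cos12.7° = 1.640 m; N'_3 = 61·cos12.7° − 13·1.640 = 38.2; c'Δl = 19.52; W sinα = 13.4
Slice 4: Δl = 3.2/cos21.1° = 3.430 m; N'_4 = 149·cos21.1° − 9·3.430 = 108.1; c'Δl = 40.82; W sinα = 53.6
Slice 5: Δl = 2.7/cos32.2° = 3.191 m; N'_5 = 126·cos32.2° − 13·3.191 = 65.1; c'Δl = 37.97; W sinα = 67.1
Slice 6: Δl = 2.4/cos43.0° = 3.282 m; N'_6 = 51·cos43.0° − 6·3.282 = 17.6; c'Δl = 39.05; W sinα = 34.8
Σc'Δl = 188.7 kN/m; ΣN' = 278.1 kN/m; ΣW sinα = 175.1 kN/m
Resisting = 188.7 + 278.1·tan27.8° = 188.7 + 146.6 = 335.3 kN/m
FS = 335.3 / 175.1 = 1.915

FS = 1.92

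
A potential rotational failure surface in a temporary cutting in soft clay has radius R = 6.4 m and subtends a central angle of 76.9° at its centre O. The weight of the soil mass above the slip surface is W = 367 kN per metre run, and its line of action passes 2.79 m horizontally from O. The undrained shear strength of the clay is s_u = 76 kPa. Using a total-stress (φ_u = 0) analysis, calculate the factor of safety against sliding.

Taking moments about the centre O, the resisting moment is provided by the undrained shear strength acting along the arc:
Arc length L_a = R·θ = 6.4·(76.9°·π/180) = 6.4·1.3422 = 8.59 m
M_R = s_u·L_a·R = 76·8.59·6.4 = 4178.1 kN·m/m
M_D = W·d = 367·2.79 = 1023.9 kN·m/m
FS = M_R / M_D = 4178.1 / 1023.9 = 4.080

FS = 4.08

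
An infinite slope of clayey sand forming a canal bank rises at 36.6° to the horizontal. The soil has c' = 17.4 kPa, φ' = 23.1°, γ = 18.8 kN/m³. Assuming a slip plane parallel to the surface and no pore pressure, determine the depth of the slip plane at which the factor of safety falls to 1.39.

z = 2.37 m

Setting FS = 1.39 in FS = [c' + γz cos²β tanφ'] / [γz sinβ cosβ] and solving for z:
z = c' / [γ cosβ (FS·sinβ − cosβ·tanφ')]
  = 17.4 / [18.8·cos36.6°·(1.39·sin36.6° − cos36.6°·tan23.1°)]
  = 17.4 / [18.8·0.8028·(1.39·0.5962 − 0.8028·0.4265)]
  = 17.4 / 7.3400 = 2.371 m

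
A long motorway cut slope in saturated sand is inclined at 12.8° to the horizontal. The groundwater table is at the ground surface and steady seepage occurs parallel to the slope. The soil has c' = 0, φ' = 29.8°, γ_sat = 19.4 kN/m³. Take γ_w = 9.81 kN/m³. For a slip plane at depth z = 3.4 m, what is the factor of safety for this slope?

With seepage parallel to the slope and the water table at the surface, the effective normal stress on the slip plane uses the buoyant unit weight γ' = γ_sat − γ_w while the driving shear stress uses γ_sat:
FS = [c' + γ' z cos²β tanφ'] / [γ_sat z sinβ cosβ]
(For c' = 0 this reduces to FS = (γ'/γ_sat)·tanφ'/tanβ.)
γ' = 19.4 − 9.81 = 9.59 kN/m³
Numerator = 0.0 + 9.59·3.4·cos²12.8°·tan29.8° = 0.0 + 9.59·3.4·0.9509·0.5727 = 17.757 kPa
Denominator = 19.4·3.4·sin12.8°·cos12.8° = 19.4·3.4·0.2215·0.9751 = 14.250 kPa
FS = 17.757 / 14.250 = 1.246

FS = 1.25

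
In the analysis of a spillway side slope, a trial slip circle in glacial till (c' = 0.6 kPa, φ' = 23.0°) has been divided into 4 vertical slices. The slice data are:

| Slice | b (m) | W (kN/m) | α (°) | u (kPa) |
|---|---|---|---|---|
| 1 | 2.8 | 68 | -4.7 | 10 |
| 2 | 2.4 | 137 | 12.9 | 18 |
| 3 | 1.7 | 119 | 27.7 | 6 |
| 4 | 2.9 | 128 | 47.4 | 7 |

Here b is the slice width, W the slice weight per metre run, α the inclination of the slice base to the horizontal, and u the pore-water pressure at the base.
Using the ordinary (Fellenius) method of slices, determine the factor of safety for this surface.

Ordinary method of slices: FS = Σ[c'·Δl_i + (W_i cosα_i − u_i·Δl_i)·tanφ'] / Σ W_i sinα_i, with Δl_i = b_i / cosα_i.
Slice 1: Δl = 2.8/cos(-4.7°) = 2.809 m; N'_1 = 68·cos(-4.7°) − 10·2.809 = 39.7; c'Δl = 1.69; W sinα = -5.6
Slice 2: Δl = 2.4/cos12.9° = 2.462 m; N'_2 = 137·cos12.9° − 18·2.462 = 89.2; c'Δl = 1.48; W sinα = 30.6
Slice 3: Δl = 1.7/cos27.7° = 1.920 m; N'_3 = 119·cos27.7° − 6·1.920 = 93.8; c'Δl = 1.15; W sinα = 55.3
Slice 4: Δl = 2.9/cos47.4° = 4.284 m; N'_4 = 128·cos47.4° − 7·4.284 = 56.6; c'Δl = 2.57; W sinα = 94.2
Σc'Δl = 6.9 kN/m; ΣN' = 279.4 kN/m; ΣW sinα = 174.6 kN/m
Resisting = 6.9 + 279.4·tan23.0° = 6.9 + 118.6 = 125.5 kN/m
FS = 125.5 / 174.6 = 0.719

FS = 0.72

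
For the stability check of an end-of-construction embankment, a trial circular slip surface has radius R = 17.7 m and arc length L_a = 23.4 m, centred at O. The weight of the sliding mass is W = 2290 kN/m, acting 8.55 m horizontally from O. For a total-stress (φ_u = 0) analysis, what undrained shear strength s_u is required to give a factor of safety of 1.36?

FS = s_u·L_a·R / (W·d), so s_u = FS·W·d / (L_a·R).
s_u = 1.36·2290·8.55 / (23.40·17.7) = 26628.1 / 414.18 = 64.29 kPa

s_u = 64.3 kPa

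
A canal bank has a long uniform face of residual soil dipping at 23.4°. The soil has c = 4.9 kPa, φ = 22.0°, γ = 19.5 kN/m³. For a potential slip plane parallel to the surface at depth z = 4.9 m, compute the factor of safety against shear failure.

For an infinite slope with a slip plane parallel to the surface (no pore pressure): FS = [c + γz cos²β tanφ] / [γz sinβ cosβ].
γz = 19.5·4.9 = 95.55 kN/m²
Numerator = 4.9 + 95.55·cos²23.4°·tan22.0° = 4.9 + 95.55·0.8423·0.4040 = 37.416 kPa
Denominator = 95.55·sin23.4°·cos23.4° = 95.55·0.3971·0.9178 = 34.826 kPa
FS = 37.416 / 34.826 = 1.074

FS = 1.07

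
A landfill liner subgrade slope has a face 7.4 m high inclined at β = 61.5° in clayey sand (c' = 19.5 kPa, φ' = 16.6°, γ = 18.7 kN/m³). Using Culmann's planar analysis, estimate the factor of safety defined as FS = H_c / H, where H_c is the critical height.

H_c = (4c'/γ) · sinβ cosφ' / [1 − cos(β − φ')]
    = (4·19.5/18.7) · sin61.5°·cos16.6° / [1 − cos44.9°]
    = 4.171 · 0.8422 / 0.2917 = 12.04 m
FS = H_c / H = 12.04 / 7.4 = 1.628

FS = 1.63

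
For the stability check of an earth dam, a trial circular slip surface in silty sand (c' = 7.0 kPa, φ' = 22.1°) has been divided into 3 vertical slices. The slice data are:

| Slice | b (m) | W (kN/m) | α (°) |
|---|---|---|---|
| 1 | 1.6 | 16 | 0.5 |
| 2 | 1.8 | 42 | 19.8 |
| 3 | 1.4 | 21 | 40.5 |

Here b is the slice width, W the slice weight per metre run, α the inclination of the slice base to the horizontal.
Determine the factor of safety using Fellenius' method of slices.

FS = 2.37

Ordinary method of slices: FS = Σ[c'·Δl_i + (W_i cosα_i)·tanφ'] / Σ W_i sinα_i, with Δl_i = b_i / cosα_i.
Slice 1: Δl = 1.6/cos0.5° = 1.600 m; N'_1 = 16·cos0.5° = 16.0; c'Δl = 11.20; W sinα = 0.1
Slice 2: Δl = 1.8/cos19.8° = 1.913 m; N'_2 = 42·cos19.8° = 39.5; c'Δl = 13.39; W sinα = 14.2
Slice 3: Δl = 1.4/cos40.5° = 1.841 m; N'_3 = 21·cos40.5° = 16.0; c'Δl = 12.89; W sinα = 13.6
Σc'Δl = 37.5 kN/m; ΣN' = 71.5 kN/m; ΣW sinα = 28.0 kN/m
Resisting = 37.5 + 71.5·tan22.1° = 37.5 + 29.0 = 66.5 kN/m
FS = 66.5 / 28.0 = 2.375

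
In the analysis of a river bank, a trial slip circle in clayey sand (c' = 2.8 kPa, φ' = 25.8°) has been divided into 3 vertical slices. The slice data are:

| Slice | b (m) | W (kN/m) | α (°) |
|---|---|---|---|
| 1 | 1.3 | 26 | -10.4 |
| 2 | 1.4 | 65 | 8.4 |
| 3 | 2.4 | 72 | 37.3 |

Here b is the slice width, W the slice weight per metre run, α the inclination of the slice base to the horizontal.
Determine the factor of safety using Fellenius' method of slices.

Ordinary method of slices: FS = Σ[c'·Δl_i + (W_i cosα_i)·tanφ'] / Σ W_i sinα_i, with Δl_i = b_i / cosα_i.
Slice 1: Δl = 1.3/cos(-10.4°) = 1.322 m; N'_1 = 26·cos(-10.4°) = 25.6; c'Δl = 3.70; W sinα = -4.7
Slice 2: Δl = 1.4/cos8.4° = 1.415 m; N'_2 = 65·cos8.4° = 64.3; c'Δl = 3.96; W sinα = 9.5
Slice 3: Δl = 2.4/cos37.3° = 3.017 m; N'_3 = 72·cos37.3° = 57.3; c'Δl = 8.45; W sinα = 43.6
Σc'Δl = 16.1 kN/m; ΣN' = 147.1 kN/m; ΣW sinα = 48.4 kN/m
Resisting = 16.1 + 147.1·tan25.8° = 16.1 + 71.1 = 87.2 kN/m
FS = 87.2 / 48.4 = 1.801

FS = 1.80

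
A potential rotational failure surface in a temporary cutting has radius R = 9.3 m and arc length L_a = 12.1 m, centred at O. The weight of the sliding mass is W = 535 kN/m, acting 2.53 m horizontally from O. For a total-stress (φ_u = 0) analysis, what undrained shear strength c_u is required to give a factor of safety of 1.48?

c_u = 17.8 kPa

FS = c_u·L_a·R / (W·d), so c_u = FS·W·d / (L_a·R).
c_u = 1.48·535·2.53 / (12.10·9.3) = 2003.3 / 112.53 = 17.80 kPa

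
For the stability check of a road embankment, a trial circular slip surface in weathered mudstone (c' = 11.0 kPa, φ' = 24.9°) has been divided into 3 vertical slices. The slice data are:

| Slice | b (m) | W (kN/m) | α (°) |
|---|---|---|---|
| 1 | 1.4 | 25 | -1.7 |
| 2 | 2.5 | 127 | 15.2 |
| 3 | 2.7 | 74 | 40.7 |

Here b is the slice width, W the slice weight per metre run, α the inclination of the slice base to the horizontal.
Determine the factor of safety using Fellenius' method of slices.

FS = 2.20

Ordinary method of slices: FS = Σ[c'·Δl_i + (W_i cosα_i)·tanφ'] / Σ W_i sinα_i, with Δl_i = b_i / cosα_i.
Slice 1: Δl = 1.4/cos(-1.7°) = 1.401 m; N'_1 = 25·cos(-1.7°) = 25.0; c'Δl = 15.41; W sinα = -0.7
Slice 2: Δl = 2.5/cos15.2° = 2.591 m; N'_2 = 127·cos15.2° = 122.6; c'Δl = 28.50; W sinα = 33.3
Slice 3: Δl = 2.7/cos40.7° = 3.561 m; N'_3 = 74·cos40.7° = 56.1; c'Δl = 39.18; W sinα = 48.3
Σc'Δl = 83.1 kN/m; ΣN' = 203.6 kN/m; ΣW sinα = 80.8 kN/m
Resisting = 83.1 + 203.6·tan24.9° = 83.1 + 94.5 = 177.6 kN/m
FS = 177.6 / 80.8 = 2.198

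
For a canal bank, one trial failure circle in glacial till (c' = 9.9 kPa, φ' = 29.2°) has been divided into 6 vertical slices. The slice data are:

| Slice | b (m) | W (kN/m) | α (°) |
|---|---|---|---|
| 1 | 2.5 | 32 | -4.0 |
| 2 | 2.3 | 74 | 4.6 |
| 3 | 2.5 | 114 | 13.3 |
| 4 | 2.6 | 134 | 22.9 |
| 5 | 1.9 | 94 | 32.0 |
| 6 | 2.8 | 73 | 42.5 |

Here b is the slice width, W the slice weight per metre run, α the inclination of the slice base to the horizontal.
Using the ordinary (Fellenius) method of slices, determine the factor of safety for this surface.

FS = 2.35

Ordinary method of slices: FS = Σ[c'·Δl_i + (W_i cosα_i)·tanφ'] / Σ W_i sinα_i, with Δl_i = b_i / cosα_i.
Slice 1: Δl = 2.5/cos(-4.0°) = 2.506 m; N'_1 = 32·cos(-4.0°) = 31.9; c'Δl = 24.81; W sinα = -2.2
Slice 2: Δl = 2.3/cos4.6° = 2.307 m; N'_2 = 74·cos4.6° = 73.8; c'Δl = 22.84; W sinα = 5.9
Slice 3: Δl = 2.5/cos13.3° = 2.569 m; N'_3 = 114·cos13.3° = 110.9; c'Δl = 25.43; W sinα = 26.2
Slice 4: Δl = 2.6/cos22.9° = 2.822 m; N'_4 = 134·cos22.9° = 123.4; c'Δl = 27.94; W sinα = 52.1
Slice 5: Δl = 1.9/cos32.0° = 2.240 m; N'_5 = 94·cos32.0° = 79.7; c'Δl = 22.18; W sinα = 49.8
Slice 6: Δl = 2.8/cos42.5° = 3.798 m; N'_6 = 73·cos42.5° = 53.8; c'Δl = 37.60; W sinα = 49.3
Σc'Δl = 160.8 kN/m; ΣN' = 473.6 kN/m; ΣW sinα = 181.2 kN/m
Resisting = 160.8 + 473.6·tan29.2° = 160.8 + 264.7 = 425.5 kN/m
FS = 425.5 / 181.2 = 2.348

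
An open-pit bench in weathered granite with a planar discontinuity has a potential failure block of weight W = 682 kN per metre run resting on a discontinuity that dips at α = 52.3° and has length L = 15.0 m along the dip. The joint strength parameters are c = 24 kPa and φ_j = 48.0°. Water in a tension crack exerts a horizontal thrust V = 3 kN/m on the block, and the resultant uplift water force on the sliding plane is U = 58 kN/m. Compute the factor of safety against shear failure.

Resolving the block weight along and normal to the plane and applying the Mohr–Coulomb strength on the joint:
N' = W cosα − U − V sinα = 682·cos52.3° − 58 − 3·sin52.3° = 356.7 kN/m
Driving force T = W sinα + V cosα = 682·sin52.3° + 3·cos52.3° = 541.4 kN/m
Resisting force R = c·L + N'·tanφ_j = 24·15.0 + 356.7·tan48.0° = 360.0 + 396.1 = 756.1 kN/m
FS = R / T = 756.1 / 541.4 = 1.397

FS = 1.40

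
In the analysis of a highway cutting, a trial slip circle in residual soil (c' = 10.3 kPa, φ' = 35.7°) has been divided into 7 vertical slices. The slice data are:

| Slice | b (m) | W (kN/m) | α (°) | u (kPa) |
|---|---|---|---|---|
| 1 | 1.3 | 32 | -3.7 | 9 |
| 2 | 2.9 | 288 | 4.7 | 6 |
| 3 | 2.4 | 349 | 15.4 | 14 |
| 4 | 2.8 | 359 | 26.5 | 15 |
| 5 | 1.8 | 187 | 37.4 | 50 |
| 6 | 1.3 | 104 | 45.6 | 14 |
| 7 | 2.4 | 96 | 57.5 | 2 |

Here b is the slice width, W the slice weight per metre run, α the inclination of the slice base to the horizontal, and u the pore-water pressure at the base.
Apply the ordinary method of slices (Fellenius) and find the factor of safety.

Ordinary method of slices: FS = Σ[c'·Δl_i + (W_i cosα_i − u_i·Δl_i)·tanφ'] / Σ W_i sinα_i, with Δl_i = b_i / cosα_i.
Slice 1: Δl = 1.3/cos(-3.7°) = 1.303 m; N'_1 = 32·cos(-3.7°) − 9·1.303 = 20.2; c'Δl = 13.42; W sinα = -2.1
Slice 2: Δl = 2.9/cos4.7° = 2.910 m; N'_2 = 288·cos4.7° − 6·2.910 = 269.6; c'Δl = 29.97; W sinα = 23.6
Slice 3: Δl = 2.4/cos15.4° = 2.489 m; N'_3 = 349·cos15.4° − 14·2.489 = 301.6; c'Δl = 25.64; W sinα = 92.7
Slice 4: Δl = 2.8/cos26.5° = 3.129 m; N'_4 = 359·cos26.5° − 15·3.129 = 274.4; c'Δl = 32.23; W sinα = 160.2
Slice 5: Δl = 1.8/cos37.4° = 2.266 m; N'_5 = 187·cos37.4° − 50·2.266 = 35.3; c'Δl = 23.34; W sinα = 113.6
Slice 6: Δl = 1.3/cos45.6° = 1.858 m; N'_6 = 104·cos45.6° − 14·1.858 = 46.8; c'Δl = 19.14; W sinα = 74.3
Slice 7: Δl = 2.4/cos57.5° = 4.467 m; N'_7 = 96·cos57.5° − 2·4.467 = 42.6; c'Δl = 46.01; W sinα = 81.0
Σc'Δl = 189.7 kN/m; ΣN' = 990.4 kN/m; ΣW sinα = 543.2 kN/m
Resisting = 189.7 + 990.4·tan35.7° = 189.7 + 711.7 = 901.4 kN/m
FS = 901.4 / 543.2 = 1.659

FS = 1.66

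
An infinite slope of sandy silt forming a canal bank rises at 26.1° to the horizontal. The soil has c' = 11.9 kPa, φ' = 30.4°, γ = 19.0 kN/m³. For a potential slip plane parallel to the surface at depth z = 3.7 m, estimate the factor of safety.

For an infinite slope with a slip plane parallel to the surface (no pore pressure): FS = [c' + γz cos²β tanφ'] / [γz sinβ cosβ].
γz = 19.0·3.7 = 70.30 kN/m²
Numerator = 11.9 + 70.30·cos²26.1°·tan30.4° = 11.9 + 70.30·0.8065·0.5867 = 45.162 kPa
Denominator = 70.30·sin26.1°·cos26.1° = 70.30·0.4399·0.8980 = 27.774 kPa
FS = 45.162 / 27.774 = 1.626

FS = 1.63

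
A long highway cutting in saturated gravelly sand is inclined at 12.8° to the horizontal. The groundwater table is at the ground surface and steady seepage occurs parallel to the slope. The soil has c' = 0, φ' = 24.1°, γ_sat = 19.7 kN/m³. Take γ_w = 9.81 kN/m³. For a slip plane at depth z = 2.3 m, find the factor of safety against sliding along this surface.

With seepage parallel to the slope and the water table at the surface, the effective normal stress on the slip plane uses the buoyant unit weight γ' = γ_sat − γ_w while the driving shear stress uses γ_sat:
FS = [c' + γ' z cos²β tanφ'] / [γ_sat z sinβ cosβ]
(For c' = 0 this reduces to FS = (γ'/γ_sat)·tanφ'/tanβ.)
γ' = 19.7 − 9.81 = 9.89 kN/m³
Numerator = 0.0 + 9.89·2.3·cos²12.8°·tan24.1° = 0.0 + 9.89·2.3·0.9509·0.4473 = 9.676 kPa
Denominator = 19.7·2.3·sin12.8°·cos12.8° = 19.7·2.3·0.2215·0.9751 = 9.789 kPa
FS = 9.676 / 9.789 = 0.988

FS = 0.99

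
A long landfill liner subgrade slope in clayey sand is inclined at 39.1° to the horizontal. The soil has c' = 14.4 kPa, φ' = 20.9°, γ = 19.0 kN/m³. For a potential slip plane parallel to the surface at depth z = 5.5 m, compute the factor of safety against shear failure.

FS = 0.75

For an infinite slope with a slip plane parallel to the surface (no pore pressure): FS = [c' + γz cos²β tanφ'] / [γz sinβ cosβ].
γz = 19.0·5.5 = 104.50 kN/m²
Numerator = 14.4 + 104.50·cos²39.1°·tan20.9° = 14.4 + 104.50·0.6022·0.3819 = 38.433 kPa
Denominator = 104.50·sin39.1°·cos39.1° = 104.50·0.6307·0.7760 = 51.146 kPa
FS = 38.433 / 51.146 = 0.751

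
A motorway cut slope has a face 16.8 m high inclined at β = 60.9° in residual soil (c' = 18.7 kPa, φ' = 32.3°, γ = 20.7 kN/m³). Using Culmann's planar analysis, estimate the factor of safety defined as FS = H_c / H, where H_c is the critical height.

FS = 1.30

H_c = (4c'/γ) · sinβ cosφ' / [1 − cos(β − φ')]
    = (4·18.7/20.7) · sin60.9°·cos32.3° / [1 − cos28.6°]
    = 3.614 · 0.7386 / 0.1220 = 21.87 m
FS = H_c / H = 21.87 / 16.8 = 1.302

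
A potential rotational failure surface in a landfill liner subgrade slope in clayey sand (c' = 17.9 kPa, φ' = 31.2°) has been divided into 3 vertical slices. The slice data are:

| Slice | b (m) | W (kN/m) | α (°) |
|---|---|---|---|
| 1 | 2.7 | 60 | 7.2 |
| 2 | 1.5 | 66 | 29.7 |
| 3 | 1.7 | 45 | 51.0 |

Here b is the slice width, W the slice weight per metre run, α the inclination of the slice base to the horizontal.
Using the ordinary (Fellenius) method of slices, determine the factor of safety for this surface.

Ordinary method of slices: FS = Σ[c'·Δl_i + (W_i cosα_i)·tanφ'] / Σ W_i sinα_i, with Δl_i = b_i / cosα_i.
Slice 1: Δl = 2.7/cos7.2° = 2.721 m; N'_1 = 60·cos7.2° = 59.5; c'Δl = 48.71; W sinα = 7.5
Slice 2: Δl = 1.5/cos29.7° = 1.727 m; N'_2 = 66·cos29.7° = 57.3; c'Δl = 30.91; W sinα = 32.7
Slice 3: Δl = 1.7/cos51.0° = 2.701 m; N'_3 = 45·cos51.0° = 28.3; c'Δl = 48.35; W sinα = 35.0
Σc'Δl = 128.0 kN/m; ΣN' = 145.2 kN/m; ΣW sinα = 75.2 kN/m
Resisting = 128.0 + 145.2·tan31.2° = 128.0 + 87.9 = 215.9 kN/m
FS = 215.9 / 75.2 = 2.871

FS = 2.87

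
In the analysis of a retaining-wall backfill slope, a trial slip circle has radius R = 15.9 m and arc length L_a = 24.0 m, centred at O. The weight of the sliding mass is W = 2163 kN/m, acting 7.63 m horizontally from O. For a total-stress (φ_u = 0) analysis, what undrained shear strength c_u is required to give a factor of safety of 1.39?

c_u = 60.1 kPa

FS = c_u·L_a·R / (W·d), so c_u = FS·W·d / (L_a·R).
c_u = 1.39·2163·7.63 / (24.00·15.9) = 22940.1 / 381.60 = 60.12 kPa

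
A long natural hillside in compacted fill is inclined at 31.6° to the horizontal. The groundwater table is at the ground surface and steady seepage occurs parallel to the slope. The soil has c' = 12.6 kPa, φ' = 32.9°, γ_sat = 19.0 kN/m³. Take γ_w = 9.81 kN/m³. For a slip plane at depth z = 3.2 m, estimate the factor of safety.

FS = 0.97

With seepage parallel to the slope and the water table at the surface, the effective normal stress on the slip plane uses the buoyant unit weight γ' = γ_sat − γ_w while the driving shear stress uses γ_sat:
FS = [c' + γ' z cos²β tanφ'] / [γ_sat z sinβ cosβ]
γ' = 19.0 − 9.81 = 9.19 kN/m³
Numerator = 12.6 + 9.19·3.2·cos²31.6°·tan32.9° = 12.6 + 9.19·3.2·0.7254·0.6469 = 26.401 kPa
Denominator = 19.0·3.2·sin31.6°·cos31.6° = 19.0·3.2·0.5240·0.8517 = 27.135 kPa
FS = 26.401 / 27.135 = 0.973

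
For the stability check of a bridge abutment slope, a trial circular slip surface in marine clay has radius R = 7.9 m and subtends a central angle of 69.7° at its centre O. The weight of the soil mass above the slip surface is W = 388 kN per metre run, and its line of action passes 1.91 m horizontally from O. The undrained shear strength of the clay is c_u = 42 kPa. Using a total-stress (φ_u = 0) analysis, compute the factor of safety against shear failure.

FS = 4.30

Taking moments about the centre O, the resisting moment is provided by the undrained shear strength acting along the arc:
Arc length L_a = R·θ = 7.9·(69.7°·π/180) = 7.9·1.2165 = 9.61 m
M_R = c_u·L_a·R = 42·9.61·7.9 = 3188.7 kN·m/m
M_D = W·d = 388·1.91 = 741.1 kN·m/m
FS = M_R / M_D = 3188.7 / 741.1 = 4.303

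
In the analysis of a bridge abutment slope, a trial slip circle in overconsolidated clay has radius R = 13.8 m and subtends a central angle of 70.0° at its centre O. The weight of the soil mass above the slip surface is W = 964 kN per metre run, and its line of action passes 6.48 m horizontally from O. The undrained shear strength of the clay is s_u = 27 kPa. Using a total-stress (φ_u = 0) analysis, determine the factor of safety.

Taking moments about the centre O, the resisting moment is provided by the undrained shear strength acting along the arc:
Arc length L_a = R·θ = 13.8·(70.0°·π/180) = 13.8·1.2217 = 16.86 m
M_R = s_u·L_a·R = 27·16.86·13.8 = 6282.0 kN·m/m
M_D = W·d = 964·6.48 = 6246.7 kN·m/m
FS = M_R / M_D = 6282.0 / 6246.7 = 1.006

FS = 1.01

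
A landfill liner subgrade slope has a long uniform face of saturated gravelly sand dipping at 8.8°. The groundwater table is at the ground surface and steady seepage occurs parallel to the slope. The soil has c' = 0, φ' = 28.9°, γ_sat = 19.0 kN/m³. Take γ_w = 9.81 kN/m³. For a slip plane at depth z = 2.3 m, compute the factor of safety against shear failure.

FS = 1.72

With seepage parallel to the slope and the water table at the surface, the effective normal stress on the slip plane uses the buoyant unit weight γ' = γ_sat − γ_w while the driving shear stress uses γ_sat:
FS = [c' + γ' z cos²β tanφ'] / [γ_sat z sinβ cosβ]
(For c' = 0 this reduces to FS = (γ'/γ_sat)·tanφ'/tanβ.)
γ' = 19.0 − 9.81 = 9.19 kN/m³
Numerator = 0.0 + 9.19·2.3·cos²8.8°·tan28.9° = 0.0 + 9.19·2.3·0.9766·0.5520 = 11.395 kPa
Denominator = 19.0·2.3·sin8.8°·cos8.8° = 19.0·2.3·0.1530·0.9882 = 6.607 kPa
FS = 11.395 / 6.607 = 1.725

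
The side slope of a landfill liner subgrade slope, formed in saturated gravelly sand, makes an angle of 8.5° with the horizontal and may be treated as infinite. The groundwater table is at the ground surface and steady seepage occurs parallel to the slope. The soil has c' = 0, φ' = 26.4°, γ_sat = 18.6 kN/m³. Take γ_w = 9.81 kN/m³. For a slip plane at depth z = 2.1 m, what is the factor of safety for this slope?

With seepage parallel to the slope and the water table at the surface, the effective normal stress on the slip plane uses the buoyant unit weight γ' = γ_sat − γ_w while the driving shear stress uses γ_sat:
FS = [c' + γ' z cos²β tanφ'] / [γ_sat z sinβ cosβ]
(For c' = 0 this reduces to FS = (γ'/γ_sat)·tanφ'/tanβ.)
γ' = 18.6 − 9.81 = 8.79 kN/m³
Numerator = 0.0 + 8.79·2.1·cos²8.5°·tan26.4° = 0.0 + 8.79·2.1·0.9782·0.4964 = 8.963 kPa
Denominator = 18.6·2.1·sin8.5°·cos8.5° = 18.6·2.1·0.1478·0.9890 = 5.710 kPa
FS = 8.963 / 5.710 = 1.570

FS = 1.57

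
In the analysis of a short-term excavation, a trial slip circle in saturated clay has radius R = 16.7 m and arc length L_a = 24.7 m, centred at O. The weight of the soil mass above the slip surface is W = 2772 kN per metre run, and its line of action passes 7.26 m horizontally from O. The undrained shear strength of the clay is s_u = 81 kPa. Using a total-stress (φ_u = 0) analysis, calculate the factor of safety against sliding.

Taking moments about the centre O, the resisting moment is provided by the undrained shear strength acting along the arc:
M_R = s_u·L_a·R = 81·24.70·16.7 = 33411.7 kN·m/m
M_D = W·d = 2772·7.26 = 20124.7 kN·m/m
FS = M_R / M_D = 33411.7 / 20124.7 = 1.660

FS = 1.66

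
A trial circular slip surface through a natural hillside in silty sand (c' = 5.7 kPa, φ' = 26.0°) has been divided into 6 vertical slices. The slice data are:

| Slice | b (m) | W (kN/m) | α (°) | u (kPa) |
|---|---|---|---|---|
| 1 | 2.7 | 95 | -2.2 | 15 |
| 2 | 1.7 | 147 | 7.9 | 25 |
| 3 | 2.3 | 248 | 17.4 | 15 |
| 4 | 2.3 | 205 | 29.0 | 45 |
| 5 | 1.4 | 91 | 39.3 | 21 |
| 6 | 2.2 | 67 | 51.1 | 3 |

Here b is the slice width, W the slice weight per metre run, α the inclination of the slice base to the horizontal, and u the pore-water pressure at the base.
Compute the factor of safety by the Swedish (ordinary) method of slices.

FS = 1.07

Ordinary method of slices: FS = Σ[c'·Δl_i + (W_i cosα_i − u_i·Δl_i)·tanφ'] / Σ W_i sinα_i, with Δl_i = b_i / cosα_i.
Slice 1: Δl = 2.7/cos(-2.2°) = 2.702 m; N'_1 = 95·cos(-2.2°) − 15·2.702 = 54.4; c'Δl = 15.40; W sinα = -3.6
Slice 2: Δl = 1.7/cos7.9° = 1.716 m; N'_2 = 147·cos7.9° − 25·1.716 = 102.7; c'Δl = 9.78; W sinα = 20.2
Slice 3: Δl = 2.3/cos17.4° = 2.410 m; N'_3 = 248·cos17.4° − 15·2.410 = 200.5; c'Δl = 13.74; W sinα = 74.2
Slice 4: Δl = 2.3/cos29.0° = 2.630 m; N'_4 = 205·cos29.0° − 45·2.630 = 61.0; c'Δl = 14.99; W sinα = 99.4
Slice 5: Δl = 1.4/cos39.3° = 1.809 m; N'_5 = 91·cos39.3° − 21·1.809 = 32.4; c'Δl = 10.31; W sinα = 57.6
Slice 6: Δl = 2.2/cos51.1° = 3.503 m; N'_6 = 67·cos51.1° − 3·3.503 = 31.6; c'Δl = 19.97; W sinα = 52.1
Σc'Δl = 84.2 kN/m; ΣN' = 482.5 kN/m; ΣW sinα = 299.9 kN/m
Resisting = 84.2 + 482.5·tan26.0° = 84.2 + 235.4 = 319.5 kN/m
FS = 319.5 / 299.9 = 1.066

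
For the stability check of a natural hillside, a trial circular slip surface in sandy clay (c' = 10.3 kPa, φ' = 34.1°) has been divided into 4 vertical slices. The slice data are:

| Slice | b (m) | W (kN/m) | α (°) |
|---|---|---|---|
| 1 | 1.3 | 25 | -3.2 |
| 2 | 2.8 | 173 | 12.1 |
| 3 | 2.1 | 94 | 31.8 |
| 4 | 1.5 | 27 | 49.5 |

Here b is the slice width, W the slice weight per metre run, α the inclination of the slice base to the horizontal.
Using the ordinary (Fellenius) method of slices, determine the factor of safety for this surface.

Ordinary method of slices: FS = Σ[c'·Δl_i + (W_i cosα_i)·tanφ'] / Σ W_i sinα_i, with Δl_i = b_i / cosα_i.
Slice 1: Δl = 1.3/cos(-3.2°) = 1.302 m; N'_1 = 25·cos(-3.2°) = 25.0; c'Δl = 13.41; W sinα = -1.4
Slice 2: Δl = 2.8/cos12.1° = 2.864 m; N'_2 = 173·cos12.1° = 169.2; c'Δl = 29.50; W sinα = 36.3
Slice 3: Δl = 2.1/cos31.8° = 2.471 m; N'_3 = 94·cos31.8° = 79.9; c'Δl = 25.45; W sinα = 49.5
Slice 4: Δl = 1.5/cos49.5° = 2.310 m; N'_4 = 27·cos49.5° = 17.5; c'Δl = 23.79; W sinα = 20.5
Σc'Δl = 92.1 kN/m; ΣN' = 291.5 kN/m; ΣW sinα = 104.9 kN/m
Resisting = 92.1 + 291.5·tan34.1° = 92.1 + 197.4 = 289.5 kN/m
FS = 289.5 / 104.9 = 2.759

FS = 2.76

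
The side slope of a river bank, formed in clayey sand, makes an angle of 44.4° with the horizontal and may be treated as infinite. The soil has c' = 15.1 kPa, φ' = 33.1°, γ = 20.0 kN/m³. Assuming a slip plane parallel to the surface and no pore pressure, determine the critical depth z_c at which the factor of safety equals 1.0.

z_c = 4.52 m

Setting FS = 1.00 in FS = [c' + γz cos²β tanφ'] / [γz sinβ cosβ] and solving for z:
z = c' / [γ cosβ (FS·sinβ − cosβ·tanφ')]
  = 15.1 / [20.0·cos44.4°·(1.00·sin44.4° − cos44.4°·tan33.1°)]
  = 15.1 / [20.0·0.7145·(1.00·0.6997 − 0.7145·0.6519)]
  = 15.1 / 3.3424 = 4.518 m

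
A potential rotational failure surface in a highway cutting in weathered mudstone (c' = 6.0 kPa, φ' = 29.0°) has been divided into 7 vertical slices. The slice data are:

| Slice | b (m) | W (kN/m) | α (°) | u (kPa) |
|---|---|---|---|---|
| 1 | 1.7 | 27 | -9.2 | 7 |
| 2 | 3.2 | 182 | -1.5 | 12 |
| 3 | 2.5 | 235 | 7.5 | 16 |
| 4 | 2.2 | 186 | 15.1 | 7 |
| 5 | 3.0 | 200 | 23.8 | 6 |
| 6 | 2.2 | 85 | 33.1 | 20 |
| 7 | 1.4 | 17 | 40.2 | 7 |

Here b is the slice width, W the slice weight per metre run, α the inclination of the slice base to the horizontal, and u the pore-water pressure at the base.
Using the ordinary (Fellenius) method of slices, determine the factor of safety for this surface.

FS = 2.36

Ordinary method of slices: FS = Σ[c'·Δl_i + (W_i cosα_i − u_i·Δl_i)·tanφ'] / Σ W_i sinα_i, with Δl_i = b_i / cosα_i.
Slice 1: Δl = 1.7/cos(-9.2°) = 1.722 m; N'_1 = 27·cos(-9.2°) − 7·1.722 = 14.6; c'Δl = 10.33; W sinα = -4.3
Slice 2: Δl = 3.2/cos(-1.5°) = 3.201 m; N'_2 = 182·cos(-1.5°) − 12·3.201 = 143.5; c'Δl = 19.21; W sinα = -4.8
Slice 3: Δl = 2.5/cos7.5° = 2.522 m; N'_3 = 235·cos7.5° − 16·2.522 = 192.6; c'Δl = 15.13; W sinα = 30.7
Slice 4: Δl = 2.2/cos15.1° = 2.279 m; N'_4 = 186·cos15.1° − 7·2.279 = 163.6; c'Δl = 13.67; W sinα = 48.5
Slice 5: Δl = 3.0/cos23.8° = 3.279 m; N'_5 = 200·cos23.8° − 6·3.279 = 163.3; c'Δl = 19.67; W sinα = 80.7
Slice 6: Δl = 2.2/cos33.1° = 2.626 m; N'_6 = 85·cos33.1° − 20·2.626 = 18.7; c'Δl = 15.76; W sinα = 46.4
Slice 7: Δl = 1.4/cos40.2° = 1.833 m; N'_7 = 17·cos40.2° − 7·1.833 = 0.2; c'Δl = 11.00; W sinα = 11.0
Σc'Δl = 104.8 kN/m; ΣN' = 696.5 kN/m; ΣW sinα = 208.1 kN/m
Resisting = 104.8 + 696.5·tan29.0° = 104.8 + 386.1 = 490.9 kN/m
FS = 490.9 / 208.1 = 2.358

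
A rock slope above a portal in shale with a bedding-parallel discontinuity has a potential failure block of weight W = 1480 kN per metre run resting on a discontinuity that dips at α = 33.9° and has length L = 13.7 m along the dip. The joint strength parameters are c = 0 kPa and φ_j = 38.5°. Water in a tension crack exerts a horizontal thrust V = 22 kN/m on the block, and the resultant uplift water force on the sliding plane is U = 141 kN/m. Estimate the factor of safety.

FS = 1.01

Resolving the block weight along and normal to the plane and applying the Mohr–Coulomb strength on the joint:
N' = W cosα − U − V sinα = 1480·cos33.9° − 141 − 22·sin33.9° = 1075.1 kN/m
Driving force T = W sinα + V cosα = 1480·sin33.9° + 22·cos33.9° = 843.7 kN/m
Resisting force R = c·L + N'·tanφ_j = 0·13.7 + 1075.1·tan38.5° = 0.0 + 855.2 = 855.2 kN/m
FS = R / T = 855.2 / 843.7 = 1.014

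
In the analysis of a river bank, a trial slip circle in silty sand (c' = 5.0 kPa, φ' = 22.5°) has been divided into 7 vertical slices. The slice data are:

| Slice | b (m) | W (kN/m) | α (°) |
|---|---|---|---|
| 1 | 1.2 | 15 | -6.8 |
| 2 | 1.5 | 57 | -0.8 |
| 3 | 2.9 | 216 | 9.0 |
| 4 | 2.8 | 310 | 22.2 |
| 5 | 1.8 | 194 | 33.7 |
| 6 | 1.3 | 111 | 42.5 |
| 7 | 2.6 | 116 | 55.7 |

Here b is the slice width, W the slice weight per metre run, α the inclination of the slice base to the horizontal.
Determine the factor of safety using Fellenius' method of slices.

FS = 1.06

Ordinary method of slices: FS = Σ[c'·Δl_i + (W_i cosα_i)·tanφ'] / Σ W_i sinα_i, with Δl_i = b_i / cosα_i.
Slice 1: Δl = 1.2/cos(-6.8°) = 1.209 m; N'_1 = 15·cos(-6.8°) = 14.9; c'Δl = 6.04; W sinα = -1.8
Slice 2: Δl = 1.5/cos(-0.8°) = 1.500 m; N'_2 = 57·cos(-0.8°) = 57.0; c'Δl = 7.50; W sinα = -0.8
Slice 3: Δl = 2.9/cos9.0° = 2.936 m; N'_3 = 216·cos9.0° = 213.3; c'Δl = 14.68; W sinα = 33.8
Slice 4: Δl = 2.8/cos22.2° = 3.024 m; N'_4 = 310·cos22.2° = 287.0; c'Δl = 15.12; W sinα = 117.1
Slice 5: Δl = 1.8/cos33.7° = 2.164 m; N'_5 = 194·cos33.7° = 161.4; c'Δl = 10.82; W sinα = 107.6
Slice 6: Δl = 1.3/cos42.5° = 1.763 m; N'_6 = 111·cos42.5° = 81.8; c'Δl = 8.82; W sinα = 75.0
Slice 7: Δl = 2.6/cos55.7° = 4.614 m; N'_7 = 116·cos55.7° = 65.4; c'Δl = 23.07; W sinα = 95.8
Σc'Δl = 86.0 kN/m; ΣN' = 880.9 kN/m; ΣW sinα = 426.8 kN/m
Resisting = 86.0 + 880.9·tan22.5° = 86.0 + 364.9 = 450.9 kN/m
FS = 450.9 / 426.8 = 1.056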